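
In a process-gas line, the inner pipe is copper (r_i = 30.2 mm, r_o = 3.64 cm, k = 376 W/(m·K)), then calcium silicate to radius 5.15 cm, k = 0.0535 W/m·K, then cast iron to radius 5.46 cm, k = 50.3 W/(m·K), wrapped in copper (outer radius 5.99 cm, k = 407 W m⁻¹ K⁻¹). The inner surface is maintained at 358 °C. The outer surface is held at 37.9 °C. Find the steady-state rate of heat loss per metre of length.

Resistance network (inner→outer):
  R'_copper = ln(0.0364/0.0302)/(2πk) = 0.1867/(2π·376) = 7.904×10^-5 m·K/W
  R'_calcium silicate = ln(0.0515/0.0364)/(2πk) = 0.3470/(2π·0.0535) = 1.032 m·K/W
  R'_cast iron = ln(0.0546/0.0515)/(2πk) = 0.05845/(2π·50.3) = 1.849×10^-4 m·K/W
  R'_copper = ln(0.0599/0.0546)/(2πk) = 0.09264/(2π·407) = 3.623×10^-5 m·K/W
ΣR = 7.904×10^-5 + 1.032 + 1.849×10^-4 + 3.623×10^-5 = 1.032 m·K/W
Q' = ΔT/ΣR = (358 °C − 37.9 °C)/1.032 = 310 W/m

Q' = 310 W/m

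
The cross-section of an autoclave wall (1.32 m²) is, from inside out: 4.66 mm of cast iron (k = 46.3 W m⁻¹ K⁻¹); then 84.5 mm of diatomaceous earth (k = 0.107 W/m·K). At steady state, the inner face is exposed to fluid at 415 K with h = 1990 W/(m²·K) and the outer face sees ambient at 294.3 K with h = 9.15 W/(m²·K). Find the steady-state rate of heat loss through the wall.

Series thermal resistances, inner to outer:
  R_conv,in = 1/(hA) = 1/(1990·1.32) = 3.807×10^-4 K/W
  R_cast iron = L/(kA) = 0.00466/(46.3·1.32) = 7.625×10^-5 K/W
  R_diatomaceous earth = L/(kA) = 0.0845/(0.107·1.32) = 0.5983 K/W
  R_conv,out = 1/(hA) = 1/(9.15·1.32) = 0.08280 K/W
ΣR = 3.807×10^-4 + 7.625×10^-5 + 0.5983 + 0.08280 = 0.6816 K/W
Q = ΔT/ΣR = (415 K − 294.3 K)/0.6816 = 177 W

Q = 177 W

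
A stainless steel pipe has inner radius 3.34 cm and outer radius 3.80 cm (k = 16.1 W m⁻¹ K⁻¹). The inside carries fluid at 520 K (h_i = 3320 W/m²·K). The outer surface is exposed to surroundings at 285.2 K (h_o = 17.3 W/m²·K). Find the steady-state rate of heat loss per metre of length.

Series thermal resistances, inner to outer:
  R'_conv,in = 1/(2πr h) = 1/(2π·0.0334·3320) = 0.001435 m·K/W
  R'_stainless steel = ln(0.0380/0.0334)/(2πk) = 0.1290/(2π·16.1) = 0.001276 m·K/W
  R'_conv,out = 1/(2πr h) = 1/(2π·0.0380·17.3) = 0.2421 m·K/W
ΣR = 0.001435 + 0.001276 + 0.2421 = 0.2448 m·K/W
Q' = ΔT/ΣR = (520 K − 285.2 K)/0.2448 = 959 W/m

Q' = 959 W/m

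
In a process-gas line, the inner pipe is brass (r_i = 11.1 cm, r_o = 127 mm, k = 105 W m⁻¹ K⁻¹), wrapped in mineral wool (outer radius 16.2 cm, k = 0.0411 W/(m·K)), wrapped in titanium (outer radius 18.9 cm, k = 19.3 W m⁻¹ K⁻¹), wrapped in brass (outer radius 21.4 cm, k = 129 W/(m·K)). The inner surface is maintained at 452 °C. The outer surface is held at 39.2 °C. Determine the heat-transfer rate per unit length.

Series thermal resistances, inner to outer:
  R'_brass = ln(0.127/0.111)/(2πk) = 0.1347/(2π·105) = 2.041×10^-4 m·K/W
  R'_mineral wool = ln(0.162/0.127)/(2πk) = 0.2434/(2π·0.0411) = 0.9426 m·K/W
  R'_titanium = ln(0.189/0.162)/(2πk) = 0.1542/(2π·19.3) = 0.001271 m·K/W
  R'_brass = ln(0.214/0.189)/(2πk) = 0.1242/(2π·129) = 1.533×10^-4 m·K/W
ΣR = 2.041×10^-4 + 0.9426 + 0.001271 + 1.533×10^-4 = 0.9442 m·K/W
Q' = ΔT/ΣR = (452 °C − 39.2 °C)/0.9442 = 437 W/m

Q' = 437 W/m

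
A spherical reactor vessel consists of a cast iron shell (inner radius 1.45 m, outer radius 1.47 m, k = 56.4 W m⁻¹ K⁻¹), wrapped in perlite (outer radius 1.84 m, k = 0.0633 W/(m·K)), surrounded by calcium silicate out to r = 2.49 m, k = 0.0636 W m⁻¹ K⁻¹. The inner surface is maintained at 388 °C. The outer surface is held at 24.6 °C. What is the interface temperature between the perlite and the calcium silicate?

Resistance network (inner→outer):
  R_cast iron = (1/1.45 − 1/1.47)/(4πk) = 0.009383/(4π·56.4) = 1.324×10^-5 K/W
  R_perlite = (1/1.47 − 1/1.84)/(4πk) = 0.1368/(4π·0.0633) = 0.1720 K/W
  R_calcium silicate = (1/1.84 − 1/2.49)/(4πk) = 0.1419/(4π·0.0636) = 0.1775 K/W
ΣR = 1.324×10^-5 + 0.1720 + 0.1775 = 0.3495 K/W
Q = ΔT/ΣR = (388 °C − 24.6 °C)/0.3495 = 1040 W
From the inner boundary to the perlite/calcium silicate interface, ΣR_partial = 0.1720 K/W.
T_interface = T_in − Q·ΣR_partial = 388 °C − (1040)(0.1720) = 209 °C

T = 209 °C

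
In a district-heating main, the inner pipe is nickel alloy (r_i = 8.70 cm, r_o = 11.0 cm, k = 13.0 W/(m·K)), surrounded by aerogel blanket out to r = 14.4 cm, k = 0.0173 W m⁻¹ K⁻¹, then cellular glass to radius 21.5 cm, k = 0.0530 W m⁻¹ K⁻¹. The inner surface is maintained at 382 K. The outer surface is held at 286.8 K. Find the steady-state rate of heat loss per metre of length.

Q' = 25.8 W/m

Resistance network (inner→outer):
  R'_nickel alloy = ln(0.110/0.0870)/(2πk) = 0.2346/(2π·13.0) = 0.002872 m·K/W
  R'_aerogel blanket = ln(0.144/0.110)/(2πk) = 0.2693/(2π·0.0173) = 2.478 m·K/W
  R'_cellular glass = ln(0.215/0.144)/(2πk) = 0.4008/(2π·0.0530) = 1.204 m·K/W
ΣR = 0.002872 + 2.478 + 1.204 = 3.685 m·K/W
Q' = ΔT/ΣR = (382 K − 286.8 K)/3.685 = 25.8 W/m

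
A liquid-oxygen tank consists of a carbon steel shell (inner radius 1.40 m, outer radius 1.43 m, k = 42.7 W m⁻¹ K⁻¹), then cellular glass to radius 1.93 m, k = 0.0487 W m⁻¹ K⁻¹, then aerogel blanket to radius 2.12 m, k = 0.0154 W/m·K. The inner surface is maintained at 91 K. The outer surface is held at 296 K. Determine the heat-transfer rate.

Treat each layer as a resistance in series:
  R_carbon steel = (1/1.40 − 1/1.43)/(4πk) = 0.01499/(4π·42.7) = 2.793×10^-5 K/W
  R_cellular glass = (1/1.43 − 1/1.93)/(4πk) = 0.1812/(4π·0.0487) = 0.2960 K/W
  R_aerogel blanket = (1/1.93 − 1/2.12)/(4πk) = 0.04644/(4π·0.0154) = 0.2400 K/W
ΣR = 2.793×10^-5 + 0.2960 + 0.2400 = 0.5360 K/W
Q = ΔT/ΣR = (91 K − 296 K)/0.5360 = -382 W
(Negative Q ⇒ heat flows inward; heat gain = 382 W.)

Q = 382 W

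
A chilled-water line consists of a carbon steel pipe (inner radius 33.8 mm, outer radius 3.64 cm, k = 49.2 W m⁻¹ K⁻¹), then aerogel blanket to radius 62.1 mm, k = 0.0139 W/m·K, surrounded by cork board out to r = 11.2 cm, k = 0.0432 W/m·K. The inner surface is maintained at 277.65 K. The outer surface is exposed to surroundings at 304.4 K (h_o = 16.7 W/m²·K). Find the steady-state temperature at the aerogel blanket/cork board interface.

T = 297.2 K

Treat each layer as a resistance in series:
  R'_carbon steel = ln(0.0364/0.0338)/(2πk) = 0.07411/(2π·49.2) = 2.397×10^-4 m·K/W
  R'_aerogel blanket = ln(0.0621/0.0364)/(2πk) = 0.5342/(2π·0.0139) = 6.116 m·K/W
  R'_cork board = ln(0.112/0.0621)/(2πk) = 0.5898/(2π·0.0432) = 2.173 m·K/W
  R'_conv,out = 1/(2πr h) = 1/(2π·0.112·16.7) = 0.08509 m·K/W
ΣR = 2.397×10^-4 + 6.116 + 2.173 + 0.08509 = 8.374 m·K/W
Q' = ΔT/ΣR = (277.65 K − 304.4 K)/8.374 = -3.194 W/m
From the inner boundary to the aerogel blanket/cork board interface, ΣR_partial = 6.116 m·K/W.
T_interface = T_in − Q'·ΣR_partial = 277.65 K − (-3.194)(6.116) = 297.2 K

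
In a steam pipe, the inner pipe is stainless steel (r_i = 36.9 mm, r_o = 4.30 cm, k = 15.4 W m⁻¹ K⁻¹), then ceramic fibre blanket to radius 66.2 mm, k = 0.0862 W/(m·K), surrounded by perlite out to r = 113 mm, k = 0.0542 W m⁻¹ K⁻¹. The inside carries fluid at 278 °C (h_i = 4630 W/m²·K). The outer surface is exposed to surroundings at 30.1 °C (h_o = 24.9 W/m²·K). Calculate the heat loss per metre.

Q' = 102 W/m

Series thermal resistances, inner to outer:
  R'_conv,in = 1/(2πr h) = 1/(2π·0.0369·4630) = 9.316×10^-4 m·K/W
  R'_stainless steel = ln(0.0430/0.0369)/(2πk) = 0.1530/(2π·15.4) = 0.001581 m·K/W
  R'_ceramic fibre blanket = ln(0.0662/0.0430)/(2πk) = 0.4315/(2π·0.0862) = 0.7967 m·K/W
  R'_perlite = ln(0.113/0.0662)/(2πk) = 0.5347/(2π·0.0542) = 1.570 m·K/W
  R'_conv,out = 1/(2πr h) = 1/(2π·0.113·24.9) = 0.05656 m·K/W
ΣR = 9.316×10^-4 + 0.001581 + 0.7967 + 1.570 + 0.05656 = 2.426 m·K/W
Q' = ΔT/ΣR = (278 °C − 30.1 °C)/2.426 = 102 W/m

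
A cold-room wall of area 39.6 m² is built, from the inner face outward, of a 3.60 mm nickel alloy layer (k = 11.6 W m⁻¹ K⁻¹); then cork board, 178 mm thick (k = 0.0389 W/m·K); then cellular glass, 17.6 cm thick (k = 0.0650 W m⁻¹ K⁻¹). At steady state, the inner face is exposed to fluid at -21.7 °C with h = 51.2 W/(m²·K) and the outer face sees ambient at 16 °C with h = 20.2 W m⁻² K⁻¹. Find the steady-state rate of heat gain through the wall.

Series thermal resistances, inner to outer:
  R_conv,in = 1/(hA) = 1/(51.2·39.6) = 4.932×10^-4 K/W
  R_nickel alloy = L/(kA) = 0.00360/(11.6·39.6) = 7.837×10^-6 K/W
  R_cork board = L/(kA) = 0.178/(0.0389·39.6) = 0.1156 K/W
  R_cellular glass = L/(kA) = 0.176/(0.0650·39.6) = 0.06838 K/W
  R_conv,out = 1/(hA) = 1/(20.2·39.6) = 0.001250 K/W
ΣR = 4.932×10^-4 + 7.837×10^-6 + 0.1156 + 0.06838 + 0.001250 = 0.1857 K/W
Q = ΔT/ΣR = (-21.7 °C − 16 °C)/0.1857 = -203 W
(Negative Q ⇒ heat flows inward; heat gain = 203 W.)

Q = 203 W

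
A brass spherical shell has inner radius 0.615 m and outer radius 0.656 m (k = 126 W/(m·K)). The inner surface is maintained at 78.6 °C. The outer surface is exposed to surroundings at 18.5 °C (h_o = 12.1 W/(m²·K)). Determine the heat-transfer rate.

Series thermal resistances, inner to outer:
  R_brass = (1/0.615 − 1/0.656)/(4πk) = 0.1016/(4π·126) = 6.418×10^-5 K/W
  R_conv,out = 1/(4πr²h) = 1/(4π·0.656²·12.1) = 0.01528 K/W
ΣR = 6.418×10^-5 + 0.01528 = 0.01534 K/W
Q = ΔT/ΣR = (78.6 °C − 18.5 °C)/0.01534 = 3920 W

Q = 3920 W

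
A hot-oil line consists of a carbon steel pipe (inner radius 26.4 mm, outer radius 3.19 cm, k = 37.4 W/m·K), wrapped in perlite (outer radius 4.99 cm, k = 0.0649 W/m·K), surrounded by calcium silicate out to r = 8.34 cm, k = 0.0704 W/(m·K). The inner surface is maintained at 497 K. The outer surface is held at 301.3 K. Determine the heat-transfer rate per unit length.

Resistance network (inner→outer):
  R'_carbon steel = ln(0.0319/0.0264)/(2πk) = 0.1892/(2π·37.4) = 8.053×10^-4 m·K/W
  R'_perlite = ln(0.0499/0.0319)/(2πk) = 0.4474/(2π·0.0649) = 1.097 m·K/W
  R'_calcium silicate = ln(0.0834/0.0499)/(2πk) = 0.5136/(2π·0.0704) = 1.161 m·K/W
ΣR = 8.053×10^-4 + 1.097 + 1.161 = 2.259 m·K/W
Q' = ΔT/ΣR = (497 K − 301.3 K)/2.259 = 86.6 W/m

Q' = 86.6 W/m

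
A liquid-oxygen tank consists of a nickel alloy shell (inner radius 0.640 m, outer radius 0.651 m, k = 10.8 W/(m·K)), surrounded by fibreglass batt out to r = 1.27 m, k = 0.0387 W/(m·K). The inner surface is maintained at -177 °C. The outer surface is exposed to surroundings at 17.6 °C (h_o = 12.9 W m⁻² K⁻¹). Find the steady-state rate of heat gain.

Q = 126 W

Resistance network (inner→outer):
  R_nickel alloy = (1/0.640 − 1/0.651)/(4πk) = 0.02640/(4π·10.8) = 1.945×10^-4 K/W
  R_fibreglass batt = (1/0.651 − 1/1.27)/(4πk) = 0.7487/(4π·0.0387) = 1.540 K/W
  R_conv,out = 1/(4πr²h) = 1/(4π·1.27²·12.9) = 0.003825 K/W
ΣR = 1.945×10^-4 + 1.540 + 0.003825 = 1.544 K/W
Q = ΔT/ΣR = (-177 °C − 17.6 °C)/1.544 = -126 W
(Negative Q ⇒ heat flows inward; heat gain = 126 W.)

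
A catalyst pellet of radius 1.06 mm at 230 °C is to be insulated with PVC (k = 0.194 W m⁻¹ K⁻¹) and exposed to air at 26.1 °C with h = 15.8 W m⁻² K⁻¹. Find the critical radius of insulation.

For a sphere, r_cr = 2k_ins/h = 2·0.194/15.8 = 0.0246 m = 2.46 cm

r_cr = 2.46 cm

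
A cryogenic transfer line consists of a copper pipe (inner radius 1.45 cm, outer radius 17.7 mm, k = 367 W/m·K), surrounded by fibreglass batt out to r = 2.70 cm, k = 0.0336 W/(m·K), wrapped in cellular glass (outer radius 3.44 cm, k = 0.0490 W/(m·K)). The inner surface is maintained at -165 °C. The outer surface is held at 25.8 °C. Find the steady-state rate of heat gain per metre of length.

Q' = 68.5 W/m

Treat each layer as a resistance in series:
  R'_copper = ln(0.0177/0.0145)/(2πk) = 0.1994/(2π·367) = 8.648×10^-5 m·K/W
  R'_fibreglass batt = ln(0.0270/0.0177)/(2πk) = 0.4223/(2π·0.0336) = 2.000 m·K/W
  R'_cellular glass = ln(0.0344/0.0270)/(2πk) = 0.2422/(2π·0.0490) = 0.7867 m·K/W
ΣR = 8.648×10^-5 + 2.000 + 0.7867 = 2.787 m·K/W
Q' = ΔT/ΣR = (-165 °C − 25.8 °C)/2.787 = -68.5 W/m
(Negative Q' ⇒ heat flows inward; heat gain = 68.5 W/m.)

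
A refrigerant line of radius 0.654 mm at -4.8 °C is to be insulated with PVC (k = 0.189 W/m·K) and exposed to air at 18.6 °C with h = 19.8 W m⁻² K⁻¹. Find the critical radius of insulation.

For a cylinder, r_cr = k_ins/h = 0.189/19.8 = 0.00955 m = 0.955 cm

r_cr = 0.955 cm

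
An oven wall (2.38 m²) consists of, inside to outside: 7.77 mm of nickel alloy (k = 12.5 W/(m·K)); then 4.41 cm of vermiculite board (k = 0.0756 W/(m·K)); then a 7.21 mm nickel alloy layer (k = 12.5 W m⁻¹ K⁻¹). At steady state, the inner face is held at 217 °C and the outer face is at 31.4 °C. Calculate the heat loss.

Treat each layer as a resistance in series:
  R_nickel alloy = L/(kA) = 0.00777/(12.5·2.38) = 2.612×10^-4 K/W
  R_vermiculite board = L/(kA) = 0.0441/(0.0756·2.38) = 0.2451 K/W
  R_nickel alloy = L/(kA) = 0.00721/(12.5·2.38) = 2.424×10^-4 K/W
ΣR = 2.612×10^-4 + 0.2451 + 2.424×10^-4 = 0.2456 K/W
Q = ΔT/ΣR = (217 °C − 31.4 °C)/0.2456 = 756 W

Q = 756 W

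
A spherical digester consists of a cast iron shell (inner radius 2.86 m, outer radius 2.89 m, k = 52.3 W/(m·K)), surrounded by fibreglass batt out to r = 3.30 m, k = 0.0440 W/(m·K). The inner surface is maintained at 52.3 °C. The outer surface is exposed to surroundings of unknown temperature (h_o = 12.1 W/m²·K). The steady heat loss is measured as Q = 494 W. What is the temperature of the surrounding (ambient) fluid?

Series resistances:
  R_cast iron = (1/2.86 − 1/2.89)/(4πk) = 0.003630/(4π·52.3) = 5.523×10^-6 K/W
  R_fibreglass batt = (1/2.89 − 1/3.30)/(4πk) = 0.04299/(4π·0.0440) = 0.07775 K/W
  R_conv,out = 1/(4πr²h) = 1/(4π·3.30²·12.1) = 6.039×10^-4 K/W
ΣR = 0.07836 K/W
ΔT = Q·ΣR = 494 × 0.07836 = 38.71 K
Heat flows outward, so T_out = T_in − ΔT = 52.3 − 38.71 = 13.6 °C

T_out = 13.6 °C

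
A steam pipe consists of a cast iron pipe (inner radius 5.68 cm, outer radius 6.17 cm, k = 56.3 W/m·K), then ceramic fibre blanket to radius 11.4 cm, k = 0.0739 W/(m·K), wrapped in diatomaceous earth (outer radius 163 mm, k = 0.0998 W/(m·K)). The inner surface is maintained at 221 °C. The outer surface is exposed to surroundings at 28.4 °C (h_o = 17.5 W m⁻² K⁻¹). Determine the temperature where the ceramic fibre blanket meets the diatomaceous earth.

T = 90.3 °C

Series thermal resistances, inner to outer:
  R'_cast iron = ln(0.0617/0.0568)/(2πk) = 0.08275/(2π·56.3) = 2.339×10^-4 m·K/W
  R'_ceramic fibre blanket = ln(0.114/0.0617)/(2πk) = 0.6139/(2π·0.0739) = 1.322 m·K/W
  R'_diatomaceous earth = ln(0.163/0.114)/(2πk) = 0.3576/(2π·0.0998) = 0.5702 m·K/W
  R'_conv,out = 1/(2πr h) = 1/(2π·0.163·17.5) = 0.05579 m·K/W
ΣR = 2.339×10^-4 + 1.322 + 0.5702 + 0.05579 = 1.948 m·K/W
Q' = ΔT/ΣR = (221 °C − 28.4 °C)/1.948 = 98.87 W/m
From the inner boundary to the ceramic fibre blanket/diatomaceous earth interface, ΣR_partial = 1.322 m·K/W.
T_interface = T_in − Q'·ΣR_partial = 221 °C − (98.87)(1.322) = 90.3 °C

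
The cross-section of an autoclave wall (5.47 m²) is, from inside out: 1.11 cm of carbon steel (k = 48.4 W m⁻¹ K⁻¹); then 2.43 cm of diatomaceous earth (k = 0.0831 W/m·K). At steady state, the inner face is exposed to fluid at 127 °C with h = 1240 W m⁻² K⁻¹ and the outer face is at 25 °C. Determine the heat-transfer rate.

Q = 1900 W

Series thermal resistances, inner to outer:
  R_conv,in = 1/(hA) = 1/(1240·5.47) = 1.474×10^-4 K/W
  R_carbon steel = L/(kA) = 0.0111/(48.4·5.47) = 4.193×10^-5 K/W
  R_diatomaceous earth = L/(kA) = 0.0243/(0.0831·5.47) = 0.05346 K/W
ΣR = 1.474×10^-4 + 4.193×10^-5 + 0.05346 = 0.05365 K/W
Q = ΔT/ΣR = (127 °C − 25 °C)/0.05365 = 1900 W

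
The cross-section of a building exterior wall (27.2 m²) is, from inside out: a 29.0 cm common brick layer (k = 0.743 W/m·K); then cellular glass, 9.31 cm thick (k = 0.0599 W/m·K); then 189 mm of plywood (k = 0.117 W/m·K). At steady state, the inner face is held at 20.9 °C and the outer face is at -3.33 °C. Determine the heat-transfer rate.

Treat each layer as a resistance in series:
  R_common brick = L/(kA) = 0.290/(0.743·27.2) = 0.01435 K/W
  R_cellular glass = L/(kA) = 0.0931/(0.0599·27.2) = 0.05714 K/W
  R_plywood = L/(kA) = 0.189/(0.117·27.2) = 0.05939 K/W
ΣR = 0.01435 + 0.05714 + 0.05939 = 0.1309 K/W
Q = ΔT/ΣR = (20.9 °C − -3.33 °C)/0.1309 = 185 W

Q = 185 W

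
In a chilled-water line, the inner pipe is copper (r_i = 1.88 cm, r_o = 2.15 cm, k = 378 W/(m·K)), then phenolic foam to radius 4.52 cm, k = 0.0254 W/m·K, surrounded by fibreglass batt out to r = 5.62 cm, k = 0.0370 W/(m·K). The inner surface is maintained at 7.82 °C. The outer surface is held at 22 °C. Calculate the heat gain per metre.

Series thermal resistances, inner to outer:
  R'_copper = ln(0.0215/0.0188)/(2πk) = 0.1342/(2π·378) = 5.650×10^-5 m·K/W
  R'_phenolic foam = ln(0.0452/0.0215)/(2πk) = 0.7430/(2π·0.0254) = 4.656 m·K/W
  R'_fibreglass batt = ln(0.0562/0.0452)/(2πk) = 0.2178/(2π·0.0370) = 0.9369 m·K/W
ΣR = 5.650×10^-5 + 4.656 + 0.9369 = 5.593 m·K/W
Q' = ΔT/ΣR = (7.82 °C − 22 °C)/5.593 = -2.54 W/m
(Negative Q' ⇒ heat flows inward; heat gain = 2.54 W/m.)

Q' = 2.54 W/m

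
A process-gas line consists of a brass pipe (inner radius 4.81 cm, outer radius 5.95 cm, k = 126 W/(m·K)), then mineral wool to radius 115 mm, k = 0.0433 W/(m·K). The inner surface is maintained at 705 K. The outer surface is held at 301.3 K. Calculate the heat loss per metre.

Treat each layer as a resistance in series:
  R'_brass = ln(0.0595/0.0481)/(2πk) = 0.2127/(2π·126) = 2.687×10^-4 m·K/W
  R'_mineral wool = ln(0.115/0.0595)/(2πk) = 0.6590/(2π·0.0433) = 2.422 m·K/W
ΣR = 2.687×10^-4 + 2.422 = 2.422 m·K/W
Q' = ΔT/ΣR = (705 K − 301.3 K)/2.422 = 167 W/m

Q' = 167 W/m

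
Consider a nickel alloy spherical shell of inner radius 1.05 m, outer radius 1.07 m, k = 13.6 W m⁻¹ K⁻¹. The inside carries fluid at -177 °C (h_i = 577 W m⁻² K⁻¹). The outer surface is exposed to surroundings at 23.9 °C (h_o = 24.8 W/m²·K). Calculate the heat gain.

Q = 66.3 kW

Series thermal resistances, inner to outer:
  R_conv,in = 1/(4πr²h) = 1/(4π·1.05²·577) = 1.251×10^-4 K/W
  R_nickel alloy = (1/1.05 − 1/1.07)/(4πk) = 0.01780/(4π·13.6) = 1.042×10^-4 K/W
  R_conv,out = 1/(4πr²h) = 1/(4π·1.07²·24.8) = 0.002803 K/W
ΣR = 1.251×10^-4 + 1.042×10^-4 + 0.002803 = 0.003032 K/W
Q = ΔT/ΣR = (-177 °C − 23.9 °C)/0.003032 = -66300 W
(Negative Q ⇒ heat flows inward; heat gain = 66300 W.)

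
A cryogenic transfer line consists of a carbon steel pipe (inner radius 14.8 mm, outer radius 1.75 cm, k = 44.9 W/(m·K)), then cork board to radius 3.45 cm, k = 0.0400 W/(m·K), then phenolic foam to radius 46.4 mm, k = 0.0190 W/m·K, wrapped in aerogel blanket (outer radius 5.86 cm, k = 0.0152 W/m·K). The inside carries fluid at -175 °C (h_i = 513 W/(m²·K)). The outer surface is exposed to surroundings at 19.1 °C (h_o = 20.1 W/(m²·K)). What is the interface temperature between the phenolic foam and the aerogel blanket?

Resistance network (inner→outer):
  R'_conv,in = 1/(2πr h) = 1/(2π·0.0148·513) = 0.02096 m·K/W
  R'_carbon steel = ln(0.0175/0.0148)/(2πk) = 0.1676/(2π·44.9) = 5.940×10^-4 m·K/W
  R'_cork board = ln(0.0345/0.0175)/(2πk) = 0.6788/(2π·0.0400) = 2.701 m·K/W
  R'_phenolic foam = ln(0.0464/0.0345)/(2πk) = 0.2963/(2π·0.0190) = 2.482 m·K/W
  R'_aerogel blanket = ln(0.0586/0.0464)/(2πk) = 0.2334/(2π·0.0152) = 2.444 m·K/W
  R'_conv,out = 1/(2πr h) = 1/(2π·0.0586·20.1) = 0.1351 m·K/W
ΣR = 0.02096 + 5.940×10^-4 + 2.701 + 2.482 + 2.444 + 0.1351 = 7.784 m·K/W
Q' = ΔT/ΣR = (-175 °C − 19.1 °C)/7.784 = -24.94 W/m
From the inner boundary to the phenolic foam/aerogel blanket interface, ΣR_partial = 5.205 m·K/W.
T_interface = T_in − Q'·ΣR_partial = -175 °C − (-24.94)(5.205) = -45.2 °C

T = -45.2 °C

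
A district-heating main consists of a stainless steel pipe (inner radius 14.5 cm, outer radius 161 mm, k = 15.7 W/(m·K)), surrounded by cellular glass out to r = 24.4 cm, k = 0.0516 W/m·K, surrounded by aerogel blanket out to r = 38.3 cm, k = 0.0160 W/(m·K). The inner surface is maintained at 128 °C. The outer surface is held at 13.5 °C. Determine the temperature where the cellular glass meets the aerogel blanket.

T = 103 °C

Treat each layer as a resistance in series:
  R'_stainless steel = ln(0.161/0.145)/(2πk) = 0.1047/(2π·15.7) = 0.001061 m·K/W
  R'_cellular glass = ln(0.244/0.161)/(2πk) = 0.4158/(2π·0.0516) = 1.282 m·K/W
  R'_aerogel blanket = ln(0.383/0.244)/(2πk) = 0.4509/(2π·0.0160) = 4.485 m·K/W
ΣR = 0.001061 + 1.282 + 4.485 = 5.768 m·K/W
Q' = ΔT/ΣR = (128 °C − 13.5 °C)/5.768 = 19.85 W/m
From the inner boundary to the cellular glass/aerogel blanket interface, ΣR_partial = 1.283 m·K/W.
T_interface = T_in − Q'·ΣR_partial = 128 °C − (19.85)(1.283) = 103 °C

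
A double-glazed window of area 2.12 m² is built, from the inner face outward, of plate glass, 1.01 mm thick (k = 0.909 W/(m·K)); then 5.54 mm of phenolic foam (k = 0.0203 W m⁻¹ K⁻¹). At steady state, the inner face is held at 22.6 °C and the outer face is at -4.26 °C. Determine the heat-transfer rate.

Q = 208 W

Treat each layer as a resistance in series:
  R_plate glass = L/(kA) = 0.00101/(0.909·2.12) = 5.241×10^-4 K/W
  R_phenolic foam = L/(kA) = 0.00554/(0.0203·2.12) = 0.1287 K/W
ΣR = 5.241×10^-4 + 0.1287 = 0.1292 K/W
Q = ΔT/ΣR = (22.6 °C − -4.26 °C)/0.1292 = 208 W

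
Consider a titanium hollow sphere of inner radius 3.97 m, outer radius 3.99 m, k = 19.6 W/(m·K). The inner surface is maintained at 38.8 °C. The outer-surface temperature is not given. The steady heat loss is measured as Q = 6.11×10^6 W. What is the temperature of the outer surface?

Series resistances:
  R_titanium = (1/3.97 − 1/3.99)/(4πk) = 0.001263/(4π·19.6) = 5.126×10^-6 K/W
ΣR = 5.126×10^-6 K/W
ΔT = Q·ΣR = 6.11×10^6 × 5.126×10^-6 = 31.32 K
Heat flows outward, so T_out = T_in − ΔT = 38.8 − 31.32 = 7.48 °C

T_out = 7.48 °C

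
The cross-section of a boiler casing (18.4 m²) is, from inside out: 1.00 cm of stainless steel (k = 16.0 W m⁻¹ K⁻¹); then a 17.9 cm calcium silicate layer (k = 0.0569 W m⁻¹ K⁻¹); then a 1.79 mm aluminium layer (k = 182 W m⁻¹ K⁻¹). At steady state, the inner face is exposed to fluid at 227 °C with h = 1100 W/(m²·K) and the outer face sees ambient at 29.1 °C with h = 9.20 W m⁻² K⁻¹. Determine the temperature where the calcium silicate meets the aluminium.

Resistance network (inner→outer):
  R_conv,in = 1/(hA) = 1/(1100·18.4) = 4.941×10^-5 K/W
  R_stainless steel = L/(kA) = 0.0100/(16.0·18.4) = 3.397×10^-5 K/W
  R_calcium silicate = L/(kA) = 0.179/(0.0569·18.4) = 0.1710 K/W
  R_aluminium = L/(kA) = 0.00179/(182·18.4) = 5.345×10^-7 K/W
  R_conv,out = 1/(hA) = 1/(9.20·18.4) = 0.005907 K/W
ΣR = 4.941×10^-5 + 3.397×10^-5 + 0.1710 + 5.345×10^-7 + 0.005907 = 0.1770 K/W
Q = ΔT/ΣR = (227 °C − 29.1 °C)/0.1770 = 1118 W
From the inner boundary to the calcium silicate/aluminium interface, ΣR_partial = 0.1711 K/W.
T_interface = T_in − Q·ΣR_partial = 227 °C − (1118)(0.1711) = 35.7 °C

T = 35.7 °C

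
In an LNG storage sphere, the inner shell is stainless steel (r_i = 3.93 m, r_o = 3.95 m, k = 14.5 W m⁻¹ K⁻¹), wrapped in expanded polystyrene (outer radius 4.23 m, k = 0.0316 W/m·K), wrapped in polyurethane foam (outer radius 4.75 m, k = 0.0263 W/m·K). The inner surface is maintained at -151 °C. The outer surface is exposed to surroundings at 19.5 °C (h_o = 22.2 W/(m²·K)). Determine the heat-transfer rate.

Series thermal resistances, inner to outer:
  R_stainless steel = (1/3.93 − 1/3.95)/(4πk) = 0.001288/(4π·14.5) = 7.071×10^-6 K/W
  R_expanded polystyrene = (1/3.95 − 1/4.23)/(4πk) = 0.01676/(4π·0.0316) = 0.04220 K/W
  R_polyurethane foam = (1/4.23 − 1/4.75)/(4πk) = 0.02588/(4π·0.0263) = 0.07831 K/W
  R_conv,out = 1/(4πr²h) = 1/(4π·4.75²·22.2) = 1.589×10^-4 K/W
ΣR = 7.071×10^-6 + 0.04220 + 0.07831 + 1.589×10^-4 = 0.1207 K/W
Q = ΔT/ΣR = (-151 °C − 19.5 °C)/0.1207 = -1410 W
(Negative Q ⇒ heat flows inward; heat gain = 1410 W.)

Q = 1410 W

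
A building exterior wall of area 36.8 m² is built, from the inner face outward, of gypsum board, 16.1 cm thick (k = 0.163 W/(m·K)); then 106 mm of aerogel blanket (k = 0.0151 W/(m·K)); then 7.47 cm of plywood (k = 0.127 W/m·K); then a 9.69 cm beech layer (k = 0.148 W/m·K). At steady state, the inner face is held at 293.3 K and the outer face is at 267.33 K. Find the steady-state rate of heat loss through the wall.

Q = 103 W

Resistance network (inner→outer):
  R_gypsum board = L/(kA) = 0.161/(0.163·36.8) = 0.02684 K/W
  R_aerogel blanket = L/(kA) = 0.106/(0.0151·36.8) = 0.1908 K/W
  R_plywood = L/(kA) = 0.0747/(0.127·36.8) = 0.01598 K/W
  R_beech = L/(kA) = 0.0969/(0.148·36.8) = 0.01779 K/W
ΣR = 0.02684 + 0.1908 + 0.01598 + 0.01779 = 0.2514 K/W
Q = ΔT/ΣR = (293.3 K − 267.33 K)/0.2514 = 103 W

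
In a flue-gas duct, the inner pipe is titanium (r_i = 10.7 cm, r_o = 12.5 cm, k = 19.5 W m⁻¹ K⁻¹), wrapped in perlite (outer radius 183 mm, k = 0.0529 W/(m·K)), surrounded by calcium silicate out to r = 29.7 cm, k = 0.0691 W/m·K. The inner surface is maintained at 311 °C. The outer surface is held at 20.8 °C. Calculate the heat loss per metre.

Resistance network (inner→outer):
  R'_titanium = ln(0.125/0.107)/(2πk) = 0.1555/(2π·19.5) = 0.001269 m·K/W
  R'_perlite = ln(0.183/0.125)/(2πk) = 0.3812/(2π·0.0529) = 1.147 m·K/W
  R'_calcium silicate = ln(0.297/0.183)/(2πk) = 0.4842/(2π·0.0691) = 1.115 m·K/W
ΣR = 0.001269 + 1.147 + 1.115 = 2.263 m·K/W
Q' = ΔT/ΣR = (311 °C − 20.8 °C)/2.263 = 128 W/m

Q' = 128 W/m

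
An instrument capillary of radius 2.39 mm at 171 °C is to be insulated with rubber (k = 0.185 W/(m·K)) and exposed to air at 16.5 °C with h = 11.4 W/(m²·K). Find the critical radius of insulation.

r_cr = 1.62 cm

For a cylinder, r_cr = k_ins/h = 0.185/11.4 = 0.0162 m = 1.62 cm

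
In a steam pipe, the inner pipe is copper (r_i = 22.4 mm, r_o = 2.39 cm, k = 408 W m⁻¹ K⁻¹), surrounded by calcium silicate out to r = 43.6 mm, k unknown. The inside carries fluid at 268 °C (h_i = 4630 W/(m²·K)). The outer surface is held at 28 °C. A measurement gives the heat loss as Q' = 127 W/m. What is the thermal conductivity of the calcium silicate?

k = 0.0507 W/m·K

ΣR = ΔT/Q' = |268 − 28|/127 = 1.890 m·K/W
Known resistances:
  R'_conv,in = 1/(2πr h) = 1/(2π·0.0224·4630) = 0.001535 m·K/W
  R'_copper = ln(0.0239/0.0224)/(2πk) = 0.06482/(2π·408) = 2.528×10^-5 m·K/W
R_calcium silicate = ΣR − ΣR_known = 1.890 − 0.001560 = 1.888 m·K/W
ln(r₂/r₁)/(2πk) = 1.888 ⇒ k = 0.6012/(2π·1.888) = 0.0507 W/m·K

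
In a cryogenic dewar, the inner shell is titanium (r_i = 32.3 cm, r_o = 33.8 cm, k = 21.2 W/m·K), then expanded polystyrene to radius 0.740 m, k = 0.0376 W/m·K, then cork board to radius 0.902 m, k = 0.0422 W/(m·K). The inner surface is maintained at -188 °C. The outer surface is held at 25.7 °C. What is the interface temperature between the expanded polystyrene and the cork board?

T = 0.4 °C

Resistance network (inner→outer):
  R_titanium = (1/0.323 − 1/0.338)/(4πk) = 0.1374/(4π·21.2) = 5.157×10^-4 K/W
  R_expanded polystyrene = (1/0.338 − 1/0.740)/(4πk) = 1.607/(4π·0.0376) = 3.402 K/W
  R_cork board = (1/0.740 − 1/0.902)/(4πk) = 0.2427/(4π·0.0422) = 0.4577 K/W
ΣR = 5.157×10^-4 + 3.402 + 0.4577 = 3.860 K/W
Q = ΔT/ΣR = (-188 °C − 25.7 °C)/3.860 = -55.36 W
From the inner boundary to the expanded polystyrene/cork board interface, ΣR_partial = 3.403 K/W.
T_interface = T_in − Q·ΣR_partial = -188 °C − (-55.36)(3.403) = 0.4 °C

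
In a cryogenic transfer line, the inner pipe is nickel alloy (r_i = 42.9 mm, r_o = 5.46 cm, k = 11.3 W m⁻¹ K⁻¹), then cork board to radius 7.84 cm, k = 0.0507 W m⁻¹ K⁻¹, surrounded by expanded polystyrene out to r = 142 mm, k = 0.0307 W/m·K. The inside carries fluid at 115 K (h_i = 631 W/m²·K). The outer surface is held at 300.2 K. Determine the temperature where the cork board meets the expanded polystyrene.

T = 165 K

Resistance network (inner→outer):
  R'_conv,in = 1/(2πr h) = 1/(2π·0.0429·631) = 0.005879 m·K/W
  R'_nickel alloy = ln(0.0546/0.0429)/(2πk) = 0.2412/(2π·11.3) = 0.003397 m·K/W
  R'_cork board = ln(0.0784/0.0546)/(2πk) = 0.3618/(2π·0.0507) = 1.136 m·K/W
  R'_expanded polystyrene = ln(0.142/0.0784)/(2πk) = 0.5940/(2π·0.0307) = 3.079 m·K/W
ΣR = 0.005879 + 0.003397 + 1.136 + 3.079 = 4.224 m·K/W
Q' = ΔT/ΣR = (115 K − 300.2 K)/4.224 = -43.84 W/m
From the inner boundary to the cork board/expanded polystyrene interface, ΣR_partial = 1.145 m·K/W.
T_interface = T_in − Q'·ΣR_partial = 115 K − (-43.84)(1.145) = 165 K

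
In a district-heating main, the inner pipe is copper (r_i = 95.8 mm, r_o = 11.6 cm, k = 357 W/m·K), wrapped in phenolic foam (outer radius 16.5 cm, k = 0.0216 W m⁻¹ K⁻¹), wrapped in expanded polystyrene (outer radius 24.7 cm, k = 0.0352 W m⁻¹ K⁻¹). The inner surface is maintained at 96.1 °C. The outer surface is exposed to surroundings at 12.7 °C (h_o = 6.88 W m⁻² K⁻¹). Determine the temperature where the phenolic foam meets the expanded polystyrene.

Resistance network (inner→outer):
  R'_copper = ln(0.116/0.0958)/(2πk) = 0.1913/(2π·357) = 8.530×10^-5 m·K/W
  R'_phenolic foam = ln(0.165/0.116)/(2πk) = 0.3524/(2π·0.0216) = 2.596 m·K/W
  R'_expanded polystyrene = ln(0.247/0.165)/(2πk) = 0.4034/(2π·0.0352) = 1.824 m·K/W
  R'_conv,out = 1/(2πr h) = 1/(2π·0.247·6.88) = 0.09366 m·K/W
ΣR = 8.530×10^-5 + 2.596 + 1.824 + 0.09366 = 4.514 m·K/W
Q' = ΔT/ΣR = (96.1 °C − 12.7 °C)/4.514 = 18.48 W/m
From the inner boundary to the phenolic foam/expanded polystyrene interface, ΣR_partial = 2.596 m·K/W.
T_interface = T_in − Q'·ΣR_partial = 96.1 °C − (18.48)(2.596) = 48.1 °C

T = 48.1 °C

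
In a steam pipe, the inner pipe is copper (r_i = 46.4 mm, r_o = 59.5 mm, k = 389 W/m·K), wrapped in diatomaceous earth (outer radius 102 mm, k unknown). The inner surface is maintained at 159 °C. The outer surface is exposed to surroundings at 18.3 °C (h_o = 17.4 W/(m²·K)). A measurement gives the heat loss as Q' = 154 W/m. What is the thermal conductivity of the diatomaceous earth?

k = 0.104 W/m·K

ΣR = ΔT/Q' = |159 − 18.3|/154 = 0.9136 m·K/W
Known resistances:
  R'_copper = ln(0.0595/0.0464)/(2πk) = 0.2487/(2π·389) = 1.017×10^-4 m·K/W
  R'_conv,out = 1/(2πr h) = 1/(2π·0.102·17.4) = 0.08967 m·K/W
R_diatomaceous earth = ΣR − ΣR_known = 0.9136 − 0.08977 = 0.8238 m·K/W
ln(r₂/r₁)/(2πk) = 0.8238 ⇒ k = 0.5390/(2π·0.8238) = 0.104 W/m·K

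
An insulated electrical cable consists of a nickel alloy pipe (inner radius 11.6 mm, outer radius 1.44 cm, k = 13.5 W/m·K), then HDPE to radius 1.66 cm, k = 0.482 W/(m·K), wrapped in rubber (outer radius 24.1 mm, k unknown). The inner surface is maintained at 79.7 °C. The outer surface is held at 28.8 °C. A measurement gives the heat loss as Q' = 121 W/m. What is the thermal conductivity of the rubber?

k = 0.160 W/m·K

ΣR = ΔT/Q' = |79.7 − 28.8|/121 = 0.4207 m·K/W
Known resistances:
  R'_nickel alloy = ln(0.0144/0.0116)/(2πk) = 0.2162/(2π·13.5) = 0.002549 m·K/W
  R'_HDPE = ln(0.0166/0.0144)/(2πk) = 0.1422/(2π·0.482) = 0.04695 m·K/W
R_rubber = ΣR − ΣR_known = 0.4207 − 0.04950 = 0.3712 m·K/W
ln(r₂/r₁)/(2πk) = 0.3712 ⇒ k = 0.3728/(2π·0.3712) = 0.160 W/m·K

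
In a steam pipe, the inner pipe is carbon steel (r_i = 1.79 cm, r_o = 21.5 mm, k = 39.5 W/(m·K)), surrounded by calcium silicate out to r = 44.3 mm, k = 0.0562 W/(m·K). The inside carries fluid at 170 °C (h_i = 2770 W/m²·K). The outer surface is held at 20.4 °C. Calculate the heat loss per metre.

Q' = 72.9 W/m

Series thermal resistances, inner to outer:
  R'_conv,in = 1/(2πr h) = 1/(2π·0.0179·2770) = 0.003210 m·K/W
  R'_carbon steel = ln(0.0215/0.0179)/(2πk) = 0.1833/(2π·39.5) = 7.384×10^-4 m·K/W
  R'_calcium silicate = ln(0.0443/0.0215)/(2πk) = 0.7229/(2π·0.0562) = 2.047 m·K/W
ΣR = 0.003210 + 7.384×10^-4 + 2.047 = 2.051 m·K/W
Q' = ΔT/ΣR = (170 °C − 20.4 °C)/2.051 = 72.9 W/m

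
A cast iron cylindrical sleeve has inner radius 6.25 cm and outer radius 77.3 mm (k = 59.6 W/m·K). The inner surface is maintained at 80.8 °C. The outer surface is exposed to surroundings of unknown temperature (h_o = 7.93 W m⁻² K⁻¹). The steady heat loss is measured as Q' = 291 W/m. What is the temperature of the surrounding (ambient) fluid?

Series resistances:
  R'_cast iron = ln(0.0773/0.0625)/(2πk) = 0.2125/(2π·59.6) = 5.675×10^-4 m·K/W
  R'_conv,out = 1/(2πr h) = 1/(2π·0.0773·7.93) = 0.2596 m·K/W
ΣR = 0.2602 m·K/W
ΔT = Q'·ΣR = 291 × 0.2602 = 75.72 K
Heat flows outward, so T_out = T_in − ΔT = 80.8 − 75.72 = 5.08 °C

T_out = 5.08 °C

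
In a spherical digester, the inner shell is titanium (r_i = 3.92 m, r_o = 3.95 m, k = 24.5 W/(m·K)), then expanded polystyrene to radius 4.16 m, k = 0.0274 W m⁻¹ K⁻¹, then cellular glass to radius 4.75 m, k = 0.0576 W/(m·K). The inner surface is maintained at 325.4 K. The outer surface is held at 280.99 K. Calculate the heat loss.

Resistance network (inner→outer):
  R_titanium = (1/3.92 − 1/3.95)/(4πk) = 0.001937/(4π·24.5) = 6.293×10^-6 K/W
  R_expanded polystyrene = (1/3.95 − 1/4.16)/(4πk) = 0.01278/(4π·0.0274) = 0.03712 K/W
  R_cellular glass = (1/4.16 − 1/4.75)/(4πk) = 0.02986/(4π·0.0576) = 0.04125 K/W
ΣR = 6.293×10^-6 + 0.03712 + 0.04125 = 0.07838 K/W
Q = ΔT/ΣR = (325.4 K − 280.99 K)/0.07838 = 567 W

Q = 567 W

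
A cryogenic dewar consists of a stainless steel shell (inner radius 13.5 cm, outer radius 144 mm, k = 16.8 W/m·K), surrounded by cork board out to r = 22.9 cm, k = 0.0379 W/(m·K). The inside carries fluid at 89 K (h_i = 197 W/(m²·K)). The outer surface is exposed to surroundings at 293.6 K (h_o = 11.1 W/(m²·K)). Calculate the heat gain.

Series thermal resistances, inner to outer:
  R_conv,in = 1/(4πr²h) = 1/(4π·0.135²·197) = 0.02216 K/W
  R_stainless steel = (1/0.135 − 1/0.144)/(4πk) = 0.4630/(4π·16.8) = 0.002193 K/W
  R_cork board = (1/0.144 − 1/0.229)/(4πk) = 2.578/(4π·0.0379) = 5.412 K/W
  R_conv,out = 1/(4πr²h) = 1/(4π·0.229²·11.1) = 0.1367 K/W
ΣR = 0.02216 + 0.002193 + 5.412 + 0.1367 = 5.573 K/W
Q = ΔT/ΣR = (89 K − 293.6 K)/5.573 = -36.7 W
(Negative Q ⇒ heat flows inward; heat gain = 36.7 W.)

Q = 36.7 W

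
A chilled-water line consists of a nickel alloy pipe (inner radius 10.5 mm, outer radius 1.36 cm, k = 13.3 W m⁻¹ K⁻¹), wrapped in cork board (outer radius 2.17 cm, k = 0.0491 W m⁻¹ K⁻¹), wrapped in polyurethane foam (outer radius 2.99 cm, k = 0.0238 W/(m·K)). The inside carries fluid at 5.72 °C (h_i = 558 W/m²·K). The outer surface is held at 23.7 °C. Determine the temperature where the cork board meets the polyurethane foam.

Treat each layer as a resistance in series:
  R'_conv,in = 1/(2πr h) = 1/(2π·0.0105·558) = 0.02716 m·K/W
  R'_nickel alloy = ln(0.0136/0.0105)/(2πk) = 0.2587/(2π·13.3) = 0.003096 m·K/W
  R'_cork board = ln(0.0217/0.0136)/(2πk) = 0.4672/(2π·0.0491) = 1.515 m·K/W
  R'_polyurethane foam = ln(0.0299/0.0217)/(2πk) = 0.3205/(2π·0.0238) = 2.144 m·K/W
ΣR = 0.02716 + 0.003096 + 1.515 + 2.144 = 3.689 m·K/W
Q' = ΔT/ΣR = (5.72 °C − 23.7 °C)/3.689 = -4.874 W/m
From the inner boundary to the cork board/polyurethane foam interface, ΣR_partial = 1.545 m·K/W.
T_interface = T_in − Q'·ΣR_partial = 5.72 °C − (-4.874)(1.545) = 13.3 °C

T = 13.3 °C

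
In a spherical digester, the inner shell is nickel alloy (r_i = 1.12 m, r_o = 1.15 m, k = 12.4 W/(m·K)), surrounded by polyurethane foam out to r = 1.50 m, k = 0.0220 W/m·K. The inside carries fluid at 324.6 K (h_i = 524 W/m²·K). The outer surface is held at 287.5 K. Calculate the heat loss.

Q = 50.5 W

Treat each layer as a resistance in series:
  R_conv,in = 1/(4πr²h) = 1/(4π·1.12²·524) = 1.211×10^-4 K/W
  R_nickel alloy = (1/1.12 − 1/1.15)/(4πk) = 0.02329/(4π·12.4) = 1.495×10^-4 K/W
  R_polyurethane foam = (1/1.15 − 1/1.50)/(4πk) = 0.2029/(4π·0.0220) = 0.7339 K/W
ΣR = 1.211×10^-4 + 1.495×10^-4 + 0.7339 = 0.7342 K/W
Q = ΔT/ΣR = (324.6 K − 287.5 K)/0.7342 = 50.5 W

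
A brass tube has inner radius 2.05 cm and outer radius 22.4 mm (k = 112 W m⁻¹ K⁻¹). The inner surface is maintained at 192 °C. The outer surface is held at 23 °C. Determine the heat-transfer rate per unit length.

Q' = 2πk·ΔT/ln(r₂/r₁) = 2π × 112 × 169 / ln(0.0224/0.0205) = 1.34×10^6 W/m

Q' = 1.34×10^6 W/m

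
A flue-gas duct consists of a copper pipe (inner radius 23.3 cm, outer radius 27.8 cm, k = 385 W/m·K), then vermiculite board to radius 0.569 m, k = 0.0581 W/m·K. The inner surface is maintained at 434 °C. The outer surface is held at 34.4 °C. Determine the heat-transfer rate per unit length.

Series thermal resistances, inner to outer:
  R'_copper = ln(0.278/0.233)/(2πk) = 0.1766/(2π·385) = 7.300×10^-5 m·K/W
  R'_vermiculite board = ln(0.569/0.278)/(2πk) = 0.7163/(2π·0.0581) = 1.962 m·K/W
ΣR = 7.300×10^-5 + 1.962 = 1.962 m·K/W
Q' = ΔT/ΣR = (434 °C − 34.4 °C)/1.962 = 204 W/m

Q' = 204 W/m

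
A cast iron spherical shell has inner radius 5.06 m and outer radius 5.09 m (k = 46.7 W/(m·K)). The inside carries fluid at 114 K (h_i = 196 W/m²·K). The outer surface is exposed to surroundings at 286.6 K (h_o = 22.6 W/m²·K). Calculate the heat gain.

Q = 1.12×10^6 W

Series thermal resistances, inner to outer:
  R_conv,in = 1/(4πr²h) = 1/(4π·5.06²·196) = 1.586×10^-5 K/W
  R_cast iron = (1/5.06 − 1/5.09)/(4πk) = 0.001165/(4π·46.7) = 1.985×10^-6 K/W
  R_conv,out = 1/(4πr²h) = 1/(4π·5.09²·22.6) = 1.359×10^-4 K/W
ΣR = 1.586×10^-5 + 1.985×10^-6 + 1.359×10^-4 = 1.537×10^-4 K/W
Q = ΔT/ΣR = (114 K − 286.6 K)/1.537×10^-4 = -1.12×10^6 W
(Negative Q ⇒ heat flows inward; heat gain = 1.12×10^6 W.)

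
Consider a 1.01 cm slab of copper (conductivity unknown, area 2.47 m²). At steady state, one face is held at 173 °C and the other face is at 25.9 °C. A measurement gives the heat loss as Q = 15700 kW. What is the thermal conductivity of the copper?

ΣR = ΔT/Q = |173 − 25.9|/1.57×10^7 = 9.369×10^-6 K/W
L/(kA) = 9.369×10^-6 ⇒ k = 0.0101/(9.369×10^-6·2.47) = 436 W/m·K

k = 436 W/m·K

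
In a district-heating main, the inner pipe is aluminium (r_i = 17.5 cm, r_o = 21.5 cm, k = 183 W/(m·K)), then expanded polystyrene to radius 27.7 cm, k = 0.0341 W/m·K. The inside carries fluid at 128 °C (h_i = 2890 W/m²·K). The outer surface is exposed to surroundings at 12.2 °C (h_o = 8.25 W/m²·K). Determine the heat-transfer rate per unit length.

Treat each layer as a resistance in series:
  R'_conv,in = 1/(2πr h) = 1/(2π·0.175·2890) = 3.147×10^-4 m·K/W
  R'_aluminium = ln(0.215/0.175)/(2πk) = 0.2059/(2π·183) = 1.790×10^-4 m·K/W
  R'_expanded polystyrene = ln(0.277/0.215)/(2πk) = 0.2534/(2π·0.0341) = 1.183 m·K/W
  R'_conv,out = 1/(2πr h) = 1/(2π·0.277·8.25) = 0.06964 m·K/W
ΣR = 3.147×10^-4 + 1.790×10^-4 + 1.183 + 0.06964 = 1.253 m·K/W
Q' = ΔT/ΣR = (128 °C − 12.2 °C)/1.253 = 92.4 W/m

Q' = 92.4 W/m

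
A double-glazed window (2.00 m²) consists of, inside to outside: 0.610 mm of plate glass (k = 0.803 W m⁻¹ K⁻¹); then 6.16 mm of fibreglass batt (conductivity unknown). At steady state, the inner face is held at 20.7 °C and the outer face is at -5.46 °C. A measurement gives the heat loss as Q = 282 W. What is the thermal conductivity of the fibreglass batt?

ΣR = ΔT/Q = |20.7 − -5.46|/282 = 0.09277 K/W
Known resistances:
  R_plate glass = L/(kA) = 6.10×10^-4/(0.803·2.00) = 3.798×10^-4 K/W
R_fibreglass batt = ΣR − ΣR_known = 0.09277 − 3.798×10^-4 = 0.09239 K/W
L/(kA) = 0.09239 ⇒ k = 0.00616/(0.09239·2.00) = 0.0333 W/m·K

k = 0.0333 W/m·K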